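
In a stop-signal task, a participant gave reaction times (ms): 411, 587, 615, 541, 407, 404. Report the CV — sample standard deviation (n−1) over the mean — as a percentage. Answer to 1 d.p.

19.8%

n = 6, Σ = 2965, M = 494.1667
Σ(x−M)² = 48056.833; s = √(48056.833/5) = 98.0376
CV = 98.0376 / 494.1667 = 0.19839 = 19.839%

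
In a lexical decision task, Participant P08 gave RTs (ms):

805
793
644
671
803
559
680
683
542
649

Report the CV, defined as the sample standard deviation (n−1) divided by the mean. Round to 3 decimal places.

n = 10, Σ = 6829, M = 682.9000
Σ(x−M)² = 79470.900; s = √(79470.900/9) = 93.9686
CV = 93.9686 / 682.9000 = 0.13760

0.138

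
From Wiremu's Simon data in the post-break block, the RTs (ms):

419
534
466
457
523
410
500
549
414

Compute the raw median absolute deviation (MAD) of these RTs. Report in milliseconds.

52 ms

Sorted: 410, 414, 419, 457, 466, 500, 523, 534, 549 → median = 466
|x − 466|: 47, 68, 0, 9, 57, 56, 34, 83, 52
Sorted deviations: 0, 9, 34, 47, 52, 56, 57, 68, 83 → MAD = 52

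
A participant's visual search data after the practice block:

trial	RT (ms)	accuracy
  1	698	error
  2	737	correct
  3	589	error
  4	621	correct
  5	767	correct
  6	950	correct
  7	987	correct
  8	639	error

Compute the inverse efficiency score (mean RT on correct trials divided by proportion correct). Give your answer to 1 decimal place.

1299.8 ms

Correct trials (n=5): 737, 621, 767, 950, 987
Mean correct RT = 4062/5 = 812.4000 ms
Proportion correct = 5/8
IES = 812.4000 / (5/8) = 1299.840 ms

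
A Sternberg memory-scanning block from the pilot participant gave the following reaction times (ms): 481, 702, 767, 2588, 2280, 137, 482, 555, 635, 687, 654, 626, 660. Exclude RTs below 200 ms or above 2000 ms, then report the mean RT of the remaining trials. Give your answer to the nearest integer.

Excluded: 137, 2280, 2588
Retained (n=10): Σ = 6249
Mean = 6249/10 = 624.9000

625 ms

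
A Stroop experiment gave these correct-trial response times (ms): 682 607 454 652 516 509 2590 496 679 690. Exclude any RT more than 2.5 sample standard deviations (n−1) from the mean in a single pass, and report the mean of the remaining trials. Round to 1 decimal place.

587.2 ms

n = 10, ΣRT = 7875, M = 787.500
Σ(x−M)² = 3679824.50; s = √(3679824.50/9) = 639.429
Cutoffs: 787.500 ± 2.5·639.429 → [-811.1, 2386.1]
Outside: 2590 → excluded.
Retained (n=9): Σ = 5285, mean = 5285/9 = 587.222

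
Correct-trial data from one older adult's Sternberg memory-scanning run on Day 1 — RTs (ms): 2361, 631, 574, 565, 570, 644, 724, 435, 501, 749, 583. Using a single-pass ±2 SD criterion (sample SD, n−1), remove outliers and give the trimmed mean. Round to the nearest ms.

598 ms

n = 11, ΣRT = 8337, M = 757.909
Σ(x−M)² = 2907422.91; s = √(2907422.91/10) = 539.205
Cutoffs: 757.909 ± 2·539.205 → [-320.5, 1836.3]
Outside: 2361 → excluded.
Retained (n=10): Σ = 5976, mean = 5976/10 = 597.600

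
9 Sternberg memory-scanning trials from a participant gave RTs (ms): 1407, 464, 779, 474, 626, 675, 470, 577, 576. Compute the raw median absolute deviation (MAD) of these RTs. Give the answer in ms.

Sorted: 464, 470, 474, 576, 577, 626, 675, 779, 1407 → median = 577
|x − 577|: 830, 113, 202, 103, 49, 98, 107, 0, 1
Sorted deviations: 0, 1, 49, 98, 103, 107, 113, 202, 830 → MAD = 103

103 ms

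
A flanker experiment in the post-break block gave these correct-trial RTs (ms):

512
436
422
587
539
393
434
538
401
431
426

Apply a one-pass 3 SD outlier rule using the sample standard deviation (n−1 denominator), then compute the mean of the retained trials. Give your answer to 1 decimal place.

n = 11, ΣRT = 5119, M = 465.364
Σ(x−M)² = 43504.55; s = √(43504.55/10) = 65.958
Cutoffs: 465.364 ± 3·65.958 → [267.5, 663.2]
No RTs fall outside the cutoffs; all 11 retained. Mean = 5119/11 = 465.364

465.4 ms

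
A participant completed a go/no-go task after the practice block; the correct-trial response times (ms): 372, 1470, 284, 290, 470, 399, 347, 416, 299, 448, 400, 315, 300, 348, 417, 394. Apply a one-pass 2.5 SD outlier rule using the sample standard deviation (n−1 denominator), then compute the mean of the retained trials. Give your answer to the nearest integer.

n = 16, ΣRT = 6969, M = 435.562
Σ(x−M)² = 1191729.94; s = √(1191729.94/15) = 281.866
Cutoffs: 435.562 ± 2.5·281.866 → [-269.1, 1140.2]
Outside: 1470 → excluded.
Retained (n=15): Σ = 5499, mean = 5499/15 = 366.600

367 ms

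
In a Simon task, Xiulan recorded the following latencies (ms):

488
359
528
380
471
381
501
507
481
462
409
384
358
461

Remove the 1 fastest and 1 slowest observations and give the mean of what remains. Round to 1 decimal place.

Sorted: 358, 359, 380, 381, 384, 409, 461, 462, 471, 481, 488, 501, 507, 528
Drop lowest 1 (358) and highest 1 (528)
Remaining (n=12): Σ = 5284, mean = 5284/12 = 440.333

440.3 ms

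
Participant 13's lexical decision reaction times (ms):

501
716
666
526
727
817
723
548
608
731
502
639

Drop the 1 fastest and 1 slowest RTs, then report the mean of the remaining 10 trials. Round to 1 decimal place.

Sorted: 501, 502, 526, 548, 608, 639, 666, 716, 723, 727, 731, 817
Drop lowest 1 (501) and highest 1 (817)
Remaining (n=10): Σ = 6386, mean = 6386/10 = 638.600

638.6 ms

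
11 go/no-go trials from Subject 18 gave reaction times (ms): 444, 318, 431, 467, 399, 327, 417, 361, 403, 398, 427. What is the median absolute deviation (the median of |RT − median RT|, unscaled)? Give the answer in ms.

28 ms

Sorted: 318, 327, 361, 398, 399, 403, 417, 427, 431, 444, 467 → median = 403
|x − 403|: 41, 85, 28, 64, 4, 76, 14, 42, 0, 5, 24
Sorted deviations: 0, 4, 5, 14, 24, 28, 41, 42, 64, 76, 85 → MAD = 28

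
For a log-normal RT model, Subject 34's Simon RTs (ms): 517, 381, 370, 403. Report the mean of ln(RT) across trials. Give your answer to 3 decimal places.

ln(RT): 6.2480, 5.9428, 5.9135, 5.9989
Σ ln(RT) = 24.1033
Mean = 24.1033/4 = 6.02582

6.026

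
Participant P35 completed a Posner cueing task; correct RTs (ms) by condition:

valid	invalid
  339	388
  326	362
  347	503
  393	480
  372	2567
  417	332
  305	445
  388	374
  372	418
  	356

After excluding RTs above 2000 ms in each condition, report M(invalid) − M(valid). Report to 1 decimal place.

44.3 ms

invalid: exclude 2567
M(valid) = 3259/9 = 362.111
M(invalid) = 3658/9 = 406.444
Difference = 406.444 − 362.111 = 44.333 ms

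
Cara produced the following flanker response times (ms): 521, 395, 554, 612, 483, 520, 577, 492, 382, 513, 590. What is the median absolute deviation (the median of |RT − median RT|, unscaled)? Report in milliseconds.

37 ms

Sorted: 382, 395, 483, 492, 513, 520, 521, 554, 577, 590, 612 → median = 520
|x − 520|: 1, 125, 34, 92, 37, 0, 57, 28, 138, 7, 70
Sorted deviations: 0, 1, 7, 28, 34, 37, 57, 70, 92, 125, 138 → MAD = 37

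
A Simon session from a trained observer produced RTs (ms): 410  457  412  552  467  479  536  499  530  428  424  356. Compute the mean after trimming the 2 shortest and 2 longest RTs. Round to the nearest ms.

Sorted: 356, 410, 412, 424, 428, 457, 467, 479, 499, 530, 536, 552
Drop lowest 2 (356, 410) and highest 2 (536, 552)
Remaining (n=8): Σ = 3696, mean = 3696/8 = 462.000

462 ms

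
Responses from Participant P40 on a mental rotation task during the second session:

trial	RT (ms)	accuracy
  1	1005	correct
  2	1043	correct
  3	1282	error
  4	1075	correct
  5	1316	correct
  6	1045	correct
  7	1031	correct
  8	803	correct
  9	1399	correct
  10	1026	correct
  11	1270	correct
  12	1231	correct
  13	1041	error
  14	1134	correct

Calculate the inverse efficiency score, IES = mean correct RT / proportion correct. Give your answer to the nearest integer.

Correct trials (n=12): 1005, 1043, 1075, 1316, 1045, 1031, 803, 1399, 1026, 1270, 1231, 1134
Mean correct RT = 13378/12 = 1114.8333 ms
Proportion correct = 12/14
IES = 1114.8333 / (12/14) = 1300.639 ms

1301 ms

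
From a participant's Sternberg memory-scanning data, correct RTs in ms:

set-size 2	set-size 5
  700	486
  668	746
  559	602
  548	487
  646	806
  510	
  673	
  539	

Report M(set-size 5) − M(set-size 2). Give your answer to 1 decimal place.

M(set-size 2) = 4843/8 = 605.375
M(set-size 5) = 3127/5 = 625.400
Difference = 625.400 − 605.375 = 20.025 ms

20.0 ms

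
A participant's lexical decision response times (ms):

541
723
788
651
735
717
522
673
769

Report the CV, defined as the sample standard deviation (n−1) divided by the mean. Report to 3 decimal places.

0.139

n = 9, Σ = 6119, M = 679.8889
Σ(x−M)² = 71002.889; s = √(71002.889/8) = 94.2091
CV = 94.2091 / 679.8889 = 0.13857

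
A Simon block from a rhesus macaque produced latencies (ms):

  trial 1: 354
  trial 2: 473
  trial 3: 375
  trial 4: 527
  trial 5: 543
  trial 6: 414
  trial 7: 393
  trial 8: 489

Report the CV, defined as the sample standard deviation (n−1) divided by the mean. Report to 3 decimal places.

n = 8, Σ = 3568, M = 446.0000
Σ(x−M)² = 35886.000; s = √(35886.000/7) = 71.6001
CV = 71.6001 / 446.0000 = 0.16054

0.161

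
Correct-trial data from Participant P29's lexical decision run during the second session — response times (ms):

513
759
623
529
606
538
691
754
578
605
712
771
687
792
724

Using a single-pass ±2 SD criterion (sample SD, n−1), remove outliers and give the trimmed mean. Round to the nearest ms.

n = 15, ΣRT = 9882, M = 658.800
Σ(x−M)² = 124538.40; s = √(124538.40/14) = 94.316
Cutoffs: 658.800 ± 2·94.316 → [470.2, 847.4]
No RTs fall outside the cutoffs; all 15 retained. Mean = 9882/15 = 658.800

659 ms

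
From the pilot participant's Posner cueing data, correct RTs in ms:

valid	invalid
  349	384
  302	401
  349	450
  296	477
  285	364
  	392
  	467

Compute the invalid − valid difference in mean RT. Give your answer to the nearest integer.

M(valid) = 1581/5 = 316.200
M(invalid) = 2935/7 = 419.286
Difference = 419.286 − 316.200 = 103.086 ms

103 ms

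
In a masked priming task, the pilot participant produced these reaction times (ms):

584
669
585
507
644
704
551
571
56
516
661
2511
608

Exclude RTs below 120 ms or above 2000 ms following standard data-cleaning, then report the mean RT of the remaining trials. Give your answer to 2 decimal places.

600.00 ms

Excluded: 56, 2511
Retained (n=11): Σ = 6600
Mean = 6600/11 = 600.0000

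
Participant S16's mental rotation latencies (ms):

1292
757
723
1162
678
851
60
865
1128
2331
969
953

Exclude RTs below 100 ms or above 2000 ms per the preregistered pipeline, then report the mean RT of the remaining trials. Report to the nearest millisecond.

Excluded: 60, 2331
Retained (n=10): Σ = 9378
Mean = 9378/10 = 937.8000

938 ms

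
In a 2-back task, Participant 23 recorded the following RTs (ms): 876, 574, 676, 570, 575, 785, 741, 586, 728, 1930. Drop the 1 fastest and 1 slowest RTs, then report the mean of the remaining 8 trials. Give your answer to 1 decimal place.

692.6 ms

Sorted: 570, 574, 575, 586, 676, 728, 741, 785, 876, 1930
Drop lowest 1 (570) and highest 1 (1930)
Remaining (n=8): Σ = 5541, mean = 5541/8 = 692.625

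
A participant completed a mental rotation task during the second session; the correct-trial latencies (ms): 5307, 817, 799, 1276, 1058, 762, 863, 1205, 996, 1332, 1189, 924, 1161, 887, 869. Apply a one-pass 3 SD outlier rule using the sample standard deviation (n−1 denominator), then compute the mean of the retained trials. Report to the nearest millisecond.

n = 15, ΣRT = 19445, M = 1296.333
Σ(x−M)² = 17711503.33; s = √(17711503.33/14) = 1124.770
Cutoffs: 1296.333 ± 3·1124.770 → [-2078.0, 4670.6]
Outside: 5307 → excluded.
Retained (n=14): Σ = 14138, mean = 14138/14 = 1009.857

1010 ms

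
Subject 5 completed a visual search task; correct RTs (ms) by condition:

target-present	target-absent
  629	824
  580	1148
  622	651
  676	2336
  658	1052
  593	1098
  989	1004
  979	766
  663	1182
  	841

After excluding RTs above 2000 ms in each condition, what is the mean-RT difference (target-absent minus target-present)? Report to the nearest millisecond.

242 ms

target-absent: exclude 2336
M(target-present) = 6389/9 = 709.889
M(target-absent) = 8566/9 = 951.778
Difference = 951.778 − 709.889 = 241.889 ms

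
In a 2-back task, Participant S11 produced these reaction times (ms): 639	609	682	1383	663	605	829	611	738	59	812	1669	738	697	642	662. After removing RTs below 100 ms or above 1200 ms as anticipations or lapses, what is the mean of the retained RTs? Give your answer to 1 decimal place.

686.7 ms

Excluded: 59, 1383, 1669
Retained (n=13): Σ = 8927
Mean = 8927/13 = 686.6923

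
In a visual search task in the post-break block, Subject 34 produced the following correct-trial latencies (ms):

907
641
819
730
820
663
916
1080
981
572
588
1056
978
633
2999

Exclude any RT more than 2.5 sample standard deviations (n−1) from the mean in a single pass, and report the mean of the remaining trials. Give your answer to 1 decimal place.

813.1 ms

n = 15, ΣRT = 14383, M = 958.867
Σ(x−M)² = 4864835.73; s = √(4864835.73/14) = 589.481
Cutoffs: 958.867 ± 2.5·589.481 → [-514.8, 2432.6]
Outside: 2999 → excluded.
Retained (n=14): Σ = 11384, mean = 11384/14 = 813.143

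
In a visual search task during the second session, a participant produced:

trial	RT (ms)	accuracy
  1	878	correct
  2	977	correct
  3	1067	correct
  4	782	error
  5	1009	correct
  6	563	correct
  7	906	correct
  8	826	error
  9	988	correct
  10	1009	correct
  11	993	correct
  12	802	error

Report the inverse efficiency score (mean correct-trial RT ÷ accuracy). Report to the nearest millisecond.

1243 ms

Correct trials (n=9): 878, 977, 1067, 1009, 563, 906, 988, 1009, 993
Mean correct RT = 8390/9 = 932.2222 ms
Proportion correct = 9/12
IES = 932.2222 / (9/12) = 1242.963 ms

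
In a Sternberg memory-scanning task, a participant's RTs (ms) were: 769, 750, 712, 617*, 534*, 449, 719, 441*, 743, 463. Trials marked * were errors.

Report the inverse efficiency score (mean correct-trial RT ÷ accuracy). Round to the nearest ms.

Correct trials (n=7): 769, 750, 712, 449, 719, 743, 463
Mean correct RT = 4605/7 = 657.8571 ms
Proportion correct = 7/10
IES = 657.8571 / (7/10) = 939.796 ms

940 ms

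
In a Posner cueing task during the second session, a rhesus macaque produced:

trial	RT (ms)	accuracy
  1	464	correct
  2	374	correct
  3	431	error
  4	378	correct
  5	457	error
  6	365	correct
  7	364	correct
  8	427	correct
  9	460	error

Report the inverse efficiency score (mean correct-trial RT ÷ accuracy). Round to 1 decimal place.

Correct trials (n=6): 464, 374, 378, 365, 364, 427
Mean correct RT = 2372/6 = 395.3333 ms
Proportion correct = 6/9
IES = 395.3333 / (6/9) = 593.000 ms

593.0 ms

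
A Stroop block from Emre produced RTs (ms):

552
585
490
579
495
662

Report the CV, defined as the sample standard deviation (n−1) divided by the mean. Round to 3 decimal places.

0.114

n = 6, Σ = 3363, M = 560.5000
Σ(x−M)² = 20577.500; s = √(20577.500/5) = 64.1522
CV = 64.1522 / 560.5000 = 0.11446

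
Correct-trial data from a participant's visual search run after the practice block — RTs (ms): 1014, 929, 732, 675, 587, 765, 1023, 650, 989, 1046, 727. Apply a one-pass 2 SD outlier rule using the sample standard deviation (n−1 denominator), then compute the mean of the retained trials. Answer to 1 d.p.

n = 11, ΣRT = 9137, M = 830.636
Σ(x−M)² = 292750.55; s = √(292750.55/10) = 171.100
Cutoffs: 830.636 ± 2·171.100 → [488.4, 1172.8]
No RTs fall outside the cutoffs; all 11 retained. Mean = 9137/11 = 830.636

830.6 ms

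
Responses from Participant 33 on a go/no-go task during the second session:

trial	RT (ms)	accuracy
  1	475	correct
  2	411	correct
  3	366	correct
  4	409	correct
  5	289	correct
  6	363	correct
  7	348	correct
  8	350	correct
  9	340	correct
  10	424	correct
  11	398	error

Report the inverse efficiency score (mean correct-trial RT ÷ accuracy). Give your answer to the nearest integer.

Correct trials (n=10): 475, 411, 366, 409, 289, 363, 348, 350, 340, 424
Mean correct RT = 3775/10 = 377.5000 ms
Proportion correct = 10/11
IES = 377.5000 / (10/11) = 415.250 ms

415 ms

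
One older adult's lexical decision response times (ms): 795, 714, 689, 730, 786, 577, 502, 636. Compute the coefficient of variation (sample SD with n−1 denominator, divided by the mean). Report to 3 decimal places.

0.150

n = 8, Σ = 5429, M = 678.6250
Σ(x−M)² = 72411.875; s = √(72411.875/7) = 101.7082
CV = 101.7082 / 678.6250 = 0.14987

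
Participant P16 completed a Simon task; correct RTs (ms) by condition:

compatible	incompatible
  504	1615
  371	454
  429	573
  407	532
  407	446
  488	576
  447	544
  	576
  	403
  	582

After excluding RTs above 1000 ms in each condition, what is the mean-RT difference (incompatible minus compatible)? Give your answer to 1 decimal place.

84.5 ms

incompatible: exclude 1615
M(compatible) = 3053/7 = 436.143
M(incompatible) = 4686/9 = 520.667
Difference = 520.667 − 436.143 = 84.524 ms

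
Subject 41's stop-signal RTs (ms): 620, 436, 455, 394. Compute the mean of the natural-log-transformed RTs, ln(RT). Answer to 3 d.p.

ln(RT): 6.4297, 6.0776, 6.1203, 5.9764
Σ ln(RT) = 24.6040
Mean = 24.6040/4 = 6.15100

6.151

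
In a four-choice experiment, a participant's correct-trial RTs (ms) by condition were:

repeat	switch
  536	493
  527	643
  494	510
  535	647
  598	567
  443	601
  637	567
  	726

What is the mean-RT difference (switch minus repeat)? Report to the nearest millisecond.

M(repeat) = 3770/7 = 538.571
M(switch) = 4754/8 = 594.250
Difference = 594.250 − 538.571 = 55.679 ms

56 ms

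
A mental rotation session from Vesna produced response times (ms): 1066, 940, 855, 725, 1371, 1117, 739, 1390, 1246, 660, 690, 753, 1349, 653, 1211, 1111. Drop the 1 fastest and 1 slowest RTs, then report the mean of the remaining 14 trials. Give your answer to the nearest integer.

988 ms

Sorted: 653, 660, 690, 725, 739, 753, 855, 940, 1066, 1111, 1117, 1211, 1246, 1349, 1371, 1390
Drop lowest 1 (653) and highest 1 (1390)
Remaining (n=14): Σ = 13833, mean = 13833/14 = 988.071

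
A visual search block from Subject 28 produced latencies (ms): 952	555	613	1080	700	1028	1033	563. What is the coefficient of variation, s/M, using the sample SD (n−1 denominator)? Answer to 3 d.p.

n = 8, Σ = 6524, M = 815.5000
Σ(x−M)² = 367018.000; s = √(367018.000/7) = 228.9785
CV = 228.9785 / 815.5000 = 0.28078

0.281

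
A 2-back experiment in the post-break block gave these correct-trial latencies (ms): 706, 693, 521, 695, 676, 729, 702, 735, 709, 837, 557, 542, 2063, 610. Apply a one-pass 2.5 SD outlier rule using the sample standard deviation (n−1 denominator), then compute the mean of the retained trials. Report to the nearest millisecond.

670 ms

n = 14, ΣRT = 10775, M = 769.643
Σ(x−M)² = 1897027.21; s = √(1897027.21/13) = 382.002
Cutoffs: 769.643 ± 2.5·382.002 → [-185.4, 1724.6]
Outside: 2063 → excluded.
Retained (n=13): Σ = 8712, mean = 8712/13 = 670.154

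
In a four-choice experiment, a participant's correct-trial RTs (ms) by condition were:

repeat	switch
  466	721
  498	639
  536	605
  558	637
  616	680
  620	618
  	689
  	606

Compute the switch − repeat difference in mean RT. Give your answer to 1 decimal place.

M(repeat) = 3294/6 = 549.000
M(switch) = 5195/8 = 649.375
Difference = 649.375 − 549.000 = 100.375 ms

100.4 ms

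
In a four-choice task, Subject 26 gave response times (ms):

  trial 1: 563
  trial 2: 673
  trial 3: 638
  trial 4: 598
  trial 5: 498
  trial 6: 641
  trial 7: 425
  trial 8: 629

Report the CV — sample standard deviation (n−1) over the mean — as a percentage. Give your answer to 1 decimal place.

n = 8, Σ = 4665, M = 583.1250
Σ(x−M)² = 49418.875; s = √(49418.875/7) = 84.0228
CV = 84.0228 / 583.1250 = 0.14409 = 14.409%

14.4%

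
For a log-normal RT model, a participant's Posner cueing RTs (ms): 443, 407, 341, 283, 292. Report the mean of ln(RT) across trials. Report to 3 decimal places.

ln(RT): 6.0936, 6.0088, 5.8319, 5.6454, 5.6768
Σ ln(RT) = 29.2565
Mean = 29.2565/5 = 5.85129

5.851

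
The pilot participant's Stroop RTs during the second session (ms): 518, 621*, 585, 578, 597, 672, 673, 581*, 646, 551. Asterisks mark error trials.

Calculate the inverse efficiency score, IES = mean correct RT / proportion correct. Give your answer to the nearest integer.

753 ms

Correct trials (n=8): 518, 585, 578, 597, 672, 673, 646, 551
Mean correct RT = 4820/8 = 602.5000 ms
Proportion correct = 8/10
IES = 602.5000 / (8/10) = 753.125 ms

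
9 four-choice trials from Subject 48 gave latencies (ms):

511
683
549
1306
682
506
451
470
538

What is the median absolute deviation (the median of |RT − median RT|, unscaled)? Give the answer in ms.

Sorted: 451, 470, 506, 511, 538, 549, 682, 683, 1306 → median = 538
|x − 538|: 27, 145, 11, 768, 144, 32, 87, 68, 0
Sorted deviations: 0, 11, 27, 32, 68, 87, 144, 145, 768 → MAD = 68

68 ms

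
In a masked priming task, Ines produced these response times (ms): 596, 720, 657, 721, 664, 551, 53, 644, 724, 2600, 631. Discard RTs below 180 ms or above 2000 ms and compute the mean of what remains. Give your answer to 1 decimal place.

Excluded: 53, 2600
Retained (n=9): Σ = 5908
Mean = 5908/9 = 656.4444

656.4 ms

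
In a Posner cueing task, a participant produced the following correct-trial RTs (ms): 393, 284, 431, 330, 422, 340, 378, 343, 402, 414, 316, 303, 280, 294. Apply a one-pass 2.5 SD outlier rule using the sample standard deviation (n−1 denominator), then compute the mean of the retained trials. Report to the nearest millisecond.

352 ms

n = 14, ΣRT = 4930, M = 352.143
Σ(x−M)² = 37419.71; s = √(37419.71/13) = 53.651
Cutoffs: 352.143 ± 2.5·53.651 → [218.0, 486.3]
No RTs fall outside the cutoffs; all 14 retained. Mean = 4930/14 = 352.143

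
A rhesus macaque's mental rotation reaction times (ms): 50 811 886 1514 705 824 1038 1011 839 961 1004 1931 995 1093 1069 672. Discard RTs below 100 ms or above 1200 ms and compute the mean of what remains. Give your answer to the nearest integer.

916 ms

Excluded: 50, 1514, 1931
Retained (n=13): Σ = 11908
Mean = 11908/13 = 916.0000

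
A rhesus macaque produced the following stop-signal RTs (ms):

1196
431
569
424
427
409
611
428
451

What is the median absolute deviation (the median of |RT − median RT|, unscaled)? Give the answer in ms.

20 ms

Sorted: 409, 424, 427, 428, 431, 451, 569, 611, 1196 → median = 431
|x − 431|: 765, 0, 138, 7, 4, 22, 180, 3, 20
Sorted deviations: 0, 3, 4, 7, 20, 22, 138, 180, 765 → MAD = 20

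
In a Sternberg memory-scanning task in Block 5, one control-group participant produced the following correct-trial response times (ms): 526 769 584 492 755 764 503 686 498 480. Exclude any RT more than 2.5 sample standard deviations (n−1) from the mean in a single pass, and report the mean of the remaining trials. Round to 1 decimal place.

n = 10, ΣRT = 6057, M = 605.700
Σ(x−M)² = 138162.10; s = √(138162.10/9) = 123.901
Cutoffs: 605.700 ± 2.5·123.901 → [295.9, 915.5]
No RTs fall outside the cutoffs; all 10 retained. Mean = 6057/10 = 605.700

605.7 ms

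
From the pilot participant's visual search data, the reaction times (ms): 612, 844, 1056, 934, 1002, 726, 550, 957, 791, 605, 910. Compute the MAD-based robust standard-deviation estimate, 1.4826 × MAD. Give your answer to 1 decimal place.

Sorted: 550, 605, 612, 726, 791, 844, 910, 934, 957, 1002, 1056 → median = 844
|x − 844| sorted: 0, 53, 66, 90, 113, 118, 158, 212, 232, 239, 294 → MAD = 118
Robust SD ≈ 1.4826 × 118 = 174.947

174.9 ms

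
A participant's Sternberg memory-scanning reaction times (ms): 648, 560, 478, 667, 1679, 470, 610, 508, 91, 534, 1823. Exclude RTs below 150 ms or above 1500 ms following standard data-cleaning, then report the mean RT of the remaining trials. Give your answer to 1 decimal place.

559.4 ms

Excluded: 91, 1679, 1823
Retained (n=8): Σ = 4475
Mean = 4475/8 = 559.3750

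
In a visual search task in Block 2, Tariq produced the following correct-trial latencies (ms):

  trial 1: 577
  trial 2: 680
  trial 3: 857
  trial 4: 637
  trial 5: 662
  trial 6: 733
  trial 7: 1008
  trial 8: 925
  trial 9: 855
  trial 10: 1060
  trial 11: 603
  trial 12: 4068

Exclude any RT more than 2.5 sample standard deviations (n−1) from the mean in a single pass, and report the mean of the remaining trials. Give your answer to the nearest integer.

n = 12, ΣRT = 12665, M = 1055.417
Σ(x−M)² = 10182774.92; s = √(10182774.92/11) = 962.137
Cutoffs: 1055.417 ± 2.5·962.137 → [-1349.9, 3460.8]
Outside: 4068 → excluded.
Retained (n=11): Σ = 8597, mean = 8597/11 = 781.545

782 ms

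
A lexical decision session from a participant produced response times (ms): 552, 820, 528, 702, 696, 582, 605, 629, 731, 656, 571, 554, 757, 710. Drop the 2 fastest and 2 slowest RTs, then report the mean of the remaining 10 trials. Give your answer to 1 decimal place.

643.6 ms

Sorted: 528, 552, 554, 571, 582, 605, 629, 656, 696, 702, 710, 731, 757, 820
Drop lowest 2 (528, 552) and highest 2 (757, 820)
Remaining (n=10): Σ = 6436, mean = 6436/10 = 643.600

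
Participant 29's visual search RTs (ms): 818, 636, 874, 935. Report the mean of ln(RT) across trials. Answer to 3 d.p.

ln(RT): 6.7069, 6.4552, 6.7731, 6.8405
Σ ln(RT) = 26.7757
Mean = 26.7757/4 = 6.69392

6.694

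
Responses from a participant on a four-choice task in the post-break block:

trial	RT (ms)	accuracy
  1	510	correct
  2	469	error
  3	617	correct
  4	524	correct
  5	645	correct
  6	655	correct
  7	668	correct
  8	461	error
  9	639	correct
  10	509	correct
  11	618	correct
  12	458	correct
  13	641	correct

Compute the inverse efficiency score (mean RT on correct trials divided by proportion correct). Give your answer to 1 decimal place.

696.6 ms

Correct trials (n=11): 510, 617, 524, 645, 655, 668, 639, 509, 618, 458, 641
Mean correct RT = 6484/11 = 589.4545 ms
Proportion correct = 11/13
IES = 589.4545 / (11/13) = 696.628 ms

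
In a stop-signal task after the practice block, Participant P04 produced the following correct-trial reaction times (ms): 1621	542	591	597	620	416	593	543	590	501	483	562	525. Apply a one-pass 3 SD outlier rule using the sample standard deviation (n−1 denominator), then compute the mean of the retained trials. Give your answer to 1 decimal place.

546.9 ms

n = 13, ΣRT = 8184, M = 629.538
Σ(x−M)² = 1102765.23; s = √(1102765.23/12) = 303.145
Cutoffs: 629.538 ± 3·303.145 → [-279.9, 1539.0]
Outside: 1621 → excluded.
Retained (n=12): Σ = 6563, mean = 6563/12 = 546.917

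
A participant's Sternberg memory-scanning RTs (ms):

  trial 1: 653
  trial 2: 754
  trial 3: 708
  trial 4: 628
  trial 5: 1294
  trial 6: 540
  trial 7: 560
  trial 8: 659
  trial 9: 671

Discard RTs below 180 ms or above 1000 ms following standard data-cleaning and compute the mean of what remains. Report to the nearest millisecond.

Excluded: 1294
Retained (n=8): Σ = 5173
Mean = 5173/8 = 646.6250

647 ms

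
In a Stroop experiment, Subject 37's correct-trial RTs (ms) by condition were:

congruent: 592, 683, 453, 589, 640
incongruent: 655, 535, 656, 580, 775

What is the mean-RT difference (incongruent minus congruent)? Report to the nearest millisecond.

49 ms

M(congruent) = 2957/5 = 591.400
M(incongruent) = 3201/5 = 640.200
Difference = 640.200 − 591.400 = 48.800 ms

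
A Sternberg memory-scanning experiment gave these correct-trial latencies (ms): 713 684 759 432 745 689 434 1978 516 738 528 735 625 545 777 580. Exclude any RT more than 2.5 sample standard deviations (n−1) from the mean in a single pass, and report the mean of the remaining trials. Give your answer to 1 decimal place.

633.3 ms

n = 16, ΣRT = 11478, M = 717.375
Σ(x−M)² = 1893173.75; s = √(1893173.75/15) = 355.263
Cutoffs: 717.375 ± 2.5·355.263 → [-170.8, 1605.5]
Outside: 1978 → excluded.
Retained (n=15): Σ = 9500, mean = 9500/15 = 633.333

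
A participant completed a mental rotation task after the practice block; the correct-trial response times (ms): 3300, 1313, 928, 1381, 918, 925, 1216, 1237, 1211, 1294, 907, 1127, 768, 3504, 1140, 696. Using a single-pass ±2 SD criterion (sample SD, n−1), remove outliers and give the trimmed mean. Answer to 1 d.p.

n = 16, ΣRT = 21865, M = 1366.562
Σ(x−M)² = 10095189.94; s = √(10095189.94/15) = 820.373
Cutoffs: 1366.562 ± 2·820.373 → [-274.2, 3007.3]
Outside: 3300, 3504 → excluded.
Retained (n=14): Σ = 15061, mean = 15061/14 = 1075.786

1075.8 ms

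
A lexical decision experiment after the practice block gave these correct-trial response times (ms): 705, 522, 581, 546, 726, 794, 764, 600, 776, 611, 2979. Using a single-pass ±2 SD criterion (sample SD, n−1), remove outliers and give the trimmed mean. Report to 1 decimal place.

n = 11, ΣRT = 9604, M = 873.091
Σ(x−M)² = 4971166.91; s = √(4971166.91/10) = 705.065
Cutoffs: 873.091 ± 2·705.065 → [-537.0, 2283.2]
Outside: 2979 → excluded.
Retained (n=10): Σ = 6625, mean = 6625/10 = 662.500

662.5 ms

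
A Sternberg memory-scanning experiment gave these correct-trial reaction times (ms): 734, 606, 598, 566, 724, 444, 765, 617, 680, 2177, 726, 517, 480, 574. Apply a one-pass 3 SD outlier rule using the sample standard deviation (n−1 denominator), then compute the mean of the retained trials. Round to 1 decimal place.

n = 14, ΣRT = 10208, M = 729.143
Σ(x−M)² = 2384057.71; s = √(2384057.71/13) = 428.239
Cutoffs: 729.143 ± 3·428.239 → [-555.6, 2013.9]
Outside: 2177 → excluded.
Retained (n=13): Σ = 8031, mean = 8031/13 = 617.769

617.8 ms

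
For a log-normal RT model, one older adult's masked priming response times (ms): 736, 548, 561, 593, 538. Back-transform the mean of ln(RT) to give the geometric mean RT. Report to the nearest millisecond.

591 ms

ln(RT): 6.6012, 6.3063, 6.3297, 6.3852, 6.2879
Mean ln(RT) = 31.9103/5 = 6.38206
Geometric mean = exp(6.38206) = 591.14 ms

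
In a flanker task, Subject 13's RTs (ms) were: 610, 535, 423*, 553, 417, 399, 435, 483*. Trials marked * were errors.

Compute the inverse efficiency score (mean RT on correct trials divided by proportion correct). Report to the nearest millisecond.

Correct trials (n=6): 610, 535, 553, 417, 399, 435
Mean correct RT = 2949/6 = 491.5000 ms
Proportion correct = 6/8
IES = 491.5000 / (6/8) = 655.333 ms

655 ms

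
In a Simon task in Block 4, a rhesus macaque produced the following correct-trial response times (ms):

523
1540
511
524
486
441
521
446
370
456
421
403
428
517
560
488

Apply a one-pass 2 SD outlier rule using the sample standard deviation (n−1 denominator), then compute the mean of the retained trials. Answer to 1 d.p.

473.0 ms

n = 16, ΣRT = 8635, M = 539.688
Σ(x−M)² = 1108361.44; s = √(1108361.44/15) = 271.829
Cutoffs: 539.688 ± 2·271.829 → [-4.0, 1083.3]
Outside: 1540 → excluded.
Retained (n=15): Σ = 7095, mean = 7095/15 = 473.000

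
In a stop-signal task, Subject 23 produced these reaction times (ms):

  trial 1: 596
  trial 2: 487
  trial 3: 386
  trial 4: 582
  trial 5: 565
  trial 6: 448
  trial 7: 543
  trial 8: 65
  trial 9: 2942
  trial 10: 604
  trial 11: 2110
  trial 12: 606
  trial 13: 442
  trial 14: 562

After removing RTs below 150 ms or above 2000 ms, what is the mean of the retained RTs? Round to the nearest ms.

Excluded: 65, 2110, 2942
Retained (n=11): Σ = 5821
Mean = 5821/11 = 529.1818

529 ms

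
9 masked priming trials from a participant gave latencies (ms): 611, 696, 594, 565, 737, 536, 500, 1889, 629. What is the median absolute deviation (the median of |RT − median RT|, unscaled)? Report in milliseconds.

75 ms

Sorted: 500, 536, 565, 594, 611, 629, 696, 737, 1889 → median = 611
|x − 611|: 0, 85, 17, 46, 126, 75, 111, 1278, 18
Sorted deviations: 0, 17, 18, 46, 75, 85, 111, 126, 1278 → MAD = 75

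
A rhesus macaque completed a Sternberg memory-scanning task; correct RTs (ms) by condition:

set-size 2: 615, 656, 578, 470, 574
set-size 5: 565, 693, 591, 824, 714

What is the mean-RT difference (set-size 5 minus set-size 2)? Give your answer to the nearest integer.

99 ms

M(set-size 2) = 2893/5 = 578.600
M(set-size 5) = 3387/5 = 677.400
Difference = 677.400 − 578.600 = 98.800 ms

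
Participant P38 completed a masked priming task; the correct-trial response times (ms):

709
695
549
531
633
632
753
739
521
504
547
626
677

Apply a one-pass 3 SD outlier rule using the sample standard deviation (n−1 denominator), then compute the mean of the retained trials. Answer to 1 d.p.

624.3 ms

n = 13, ΣRT = 8116, M = 624.308
Σ(x−M)² = 90300.77; s = √(90300.77/12) = 86.747
Cutoffs: 624.308 ± 3·86.747 → [364.1, 884.5]
No RTs fall outside the cutoffs; all 13 retained. Mean = 8116/13 = 624.308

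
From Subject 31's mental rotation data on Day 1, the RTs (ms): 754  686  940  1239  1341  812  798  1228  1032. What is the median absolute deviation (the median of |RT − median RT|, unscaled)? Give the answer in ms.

186 ms

Sorted: 686, 754, 798, 812, 940, 1032, 1228, 1239, 1341 → median = 940
|x − 940|: 186, 254, 0, 299, 401, 128, 142, 288, 92
Sorted deviations: 0, 92, 128, 142, 186, 254, 288, 299, 401 → MAD = 186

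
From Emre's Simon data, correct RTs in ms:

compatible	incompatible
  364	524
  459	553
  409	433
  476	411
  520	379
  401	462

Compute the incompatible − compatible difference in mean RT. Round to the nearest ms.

M(compatible) = 2629/6 = 438.167
M(incompatible) = 2762/6 = 460.333
Difference = 460.333 − 438.167 = 22.167 ms

22 ms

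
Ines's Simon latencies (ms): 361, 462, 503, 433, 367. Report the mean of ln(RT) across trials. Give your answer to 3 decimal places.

ln(RT): 5.8889, 6.1356, 6.2206, 6.0707, 5.9054
Σ ln(RT) = 30.2211
Mean = 30.2211/5 = 6.04423

6.044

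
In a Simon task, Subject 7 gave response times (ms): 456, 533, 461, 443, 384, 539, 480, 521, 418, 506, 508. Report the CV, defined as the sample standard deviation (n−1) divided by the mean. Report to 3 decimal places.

0.104

n = 11, Σ = 5249, M = 477.1818
Σ(x−M)² = 24709.636; s = √(24709.636/10) = 49.7088
CV = 49.7088 / 477.1818 = 0.10417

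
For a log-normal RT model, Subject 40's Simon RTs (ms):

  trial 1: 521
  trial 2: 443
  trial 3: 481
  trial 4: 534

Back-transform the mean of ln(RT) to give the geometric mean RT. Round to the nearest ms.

ln(RT): 6.2558, 6.0936, 6.1759, 6.2804
Mean ln(RT) = 24.8056/4 = 6.20140
Geometric mean = exp(6.20140) = 493.44 ms

493 ms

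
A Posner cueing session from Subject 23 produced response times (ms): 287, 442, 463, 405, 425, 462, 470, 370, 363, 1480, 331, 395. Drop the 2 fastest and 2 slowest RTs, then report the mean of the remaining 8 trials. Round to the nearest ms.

416 ms

Sorted: 287, 331, 363, 370, 395, 405, 425, 442, 462, 463, 470, 1480
Drop lowest 2 (287, 331) and highest 2 (470, 1480)
Remaining (n=8): Σ = 3325, mean = 3325/8 = 415.625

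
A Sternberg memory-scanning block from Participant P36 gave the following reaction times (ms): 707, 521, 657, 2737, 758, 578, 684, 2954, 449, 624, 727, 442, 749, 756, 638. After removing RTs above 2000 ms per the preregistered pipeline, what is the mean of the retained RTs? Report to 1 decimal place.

Excluded: 2737, 2954
Retained (n=13): Σ = 8290
Mean = 8290/13 = 637.6923

637.7 ms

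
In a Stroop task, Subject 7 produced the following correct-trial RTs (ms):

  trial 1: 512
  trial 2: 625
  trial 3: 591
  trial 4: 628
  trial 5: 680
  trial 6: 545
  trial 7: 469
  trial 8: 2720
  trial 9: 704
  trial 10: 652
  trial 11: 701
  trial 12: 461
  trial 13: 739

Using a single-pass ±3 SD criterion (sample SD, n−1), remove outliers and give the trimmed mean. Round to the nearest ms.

609 ms

n = 13, ΣRT = 10027, M = 771.308
Σ(x−M)² = 4211080.77; s = √(4211080.77/12) = 592.388
Cutoffs: 771.308 ± 3·592.388 → [-1005.9, 2548.5]
Outside: 2720 → excluded.
Retained (n=12): Σ = 7307, mean = 7307/12 = 608.917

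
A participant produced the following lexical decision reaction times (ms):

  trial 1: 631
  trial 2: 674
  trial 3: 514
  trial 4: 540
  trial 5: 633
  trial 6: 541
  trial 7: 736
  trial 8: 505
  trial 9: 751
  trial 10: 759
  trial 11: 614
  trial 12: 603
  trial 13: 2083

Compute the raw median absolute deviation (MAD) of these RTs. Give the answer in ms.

Sorted: 505, 514, 540, 541, 603, 614, 631, 633, 674, 736, 751, 759, 2083 → median = 631
|x − 631|: 0, 43, 117, 91, 2, 90, 105, 126, 120, 128, 17, 28, 1452
Sorted deviations: 0, 2, 17, 28, 43, 90, 91, 105, 117, 120, 126, 128, 1452 → MAD = 91

91 ms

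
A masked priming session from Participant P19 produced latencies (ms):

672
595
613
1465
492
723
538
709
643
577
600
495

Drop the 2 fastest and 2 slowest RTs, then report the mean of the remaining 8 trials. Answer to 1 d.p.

Sorted: 492, 495, 538, 577, 595, 600, 613, 643, 672, 709, 723, 1465
Drop lowest 2 (492, 495) and highest 2 (723, 1465)
Remaining (n=8): Σ = 4947, mean = 4947/8 = 618.375

618.4 ms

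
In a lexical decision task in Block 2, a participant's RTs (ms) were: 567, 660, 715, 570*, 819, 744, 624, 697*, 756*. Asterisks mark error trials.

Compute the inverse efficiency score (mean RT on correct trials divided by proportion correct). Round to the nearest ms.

Correct trials (n=6): 567, 660, 715, 819, 744, 624
Mean correct RT = 4129/6 = 688.1667 ms
Proportion correct = 6/9
IES = 688.1667 / (6/9) = 1032.250 ms

1032 ms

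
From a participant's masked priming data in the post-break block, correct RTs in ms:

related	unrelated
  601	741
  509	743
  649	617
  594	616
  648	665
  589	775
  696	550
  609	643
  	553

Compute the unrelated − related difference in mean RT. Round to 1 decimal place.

M(related) = 4895/8 = 611.875
M(unrelated) = 5903/9 = 655.889
Difference = 655.889 − 611.875 = 44.014 ms

44.0 ms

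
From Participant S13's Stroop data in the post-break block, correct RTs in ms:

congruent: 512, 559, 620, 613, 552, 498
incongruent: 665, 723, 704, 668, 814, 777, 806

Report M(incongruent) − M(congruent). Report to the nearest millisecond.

M(congruent) = 3354/6 = 559.000
M(incongruent) = 5157/7 = 736.714
Difference = 736.714 − 559.000 = 177.714 ms

178 ms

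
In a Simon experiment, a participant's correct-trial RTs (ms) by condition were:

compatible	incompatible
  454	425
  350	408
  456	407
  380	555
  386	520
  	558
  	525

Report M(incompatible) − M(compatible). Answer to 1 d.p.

M(compatible) = 2026/5 = 405.200
M(incompatible) = 3398/7 = 485.429
Difference = 485.429 − 405.200 = 80.229 ms

80.2 ms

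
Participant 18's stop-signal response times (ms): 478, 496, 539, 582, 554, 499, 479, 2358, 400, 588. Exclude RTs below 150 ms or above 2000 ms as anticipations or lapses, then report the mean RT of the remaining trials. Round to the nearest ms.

Excluded: 2358
Retained (n=9): Σ = 4615
Mean = 4615/9 = 512.7778

513 ms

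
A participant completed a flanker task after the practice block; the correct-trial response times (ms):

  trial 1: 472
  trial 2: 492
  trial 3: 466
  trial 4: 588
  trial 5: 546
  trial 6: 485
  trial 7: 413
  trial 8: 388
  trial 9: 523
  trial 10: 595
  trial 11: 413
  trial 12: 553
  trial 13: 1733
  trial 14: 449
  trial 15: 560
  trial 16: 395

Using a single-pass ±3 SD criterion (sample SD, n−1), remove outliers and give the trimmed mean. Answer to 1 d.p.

489.2 ms

n = 16, ΣRT = 9071, M = 566.938
Σ(x−M)² = 1517958.94; s = √(1517958.94/15) = 318.115
Cutoffs: 566.938 ± 3·318.115 → [-387.4, 1521.3]
Outside: 1733 → excluded.
Retained (n=15): Σ = 7338, mean = 7338/15 = 489.200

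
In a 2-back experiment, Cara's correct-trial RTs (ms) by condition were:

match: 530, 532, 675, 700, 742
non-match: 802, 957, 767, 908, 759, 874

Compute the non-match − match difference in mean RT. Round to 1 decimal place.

M(match) = 3179/5 = 635.800
M(non-match) = 5067/6 = 844.500
Difference = 844.500 − 635.800 = 208.700 ms

208.7 ms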